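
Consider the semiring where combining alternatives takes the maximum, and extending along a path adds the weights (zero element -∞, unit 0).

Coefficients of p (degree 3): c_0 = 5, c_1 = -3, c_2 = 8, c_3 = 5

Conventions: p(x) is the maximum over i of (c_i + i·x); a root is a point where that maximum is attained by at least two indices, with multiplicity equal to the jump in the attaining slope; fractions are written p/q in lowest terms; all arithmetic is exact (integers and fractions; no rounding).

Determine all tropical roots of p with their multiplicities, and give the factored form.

hull edge (i=0, c=5) to (i=2, c=8): slope 3/2, span 2
hull edge (i=2, c=8) to (i=3, c=5): slope -3, span 1
Factored form: p(x) = 5 ⊗ (x ⊕ (-3/2)) ⊗ (x ⊕ (-3/2)) ⊗ (x ⊕ 3)
Answer: roots = -3/2 (mult 2), 3 (mult 1)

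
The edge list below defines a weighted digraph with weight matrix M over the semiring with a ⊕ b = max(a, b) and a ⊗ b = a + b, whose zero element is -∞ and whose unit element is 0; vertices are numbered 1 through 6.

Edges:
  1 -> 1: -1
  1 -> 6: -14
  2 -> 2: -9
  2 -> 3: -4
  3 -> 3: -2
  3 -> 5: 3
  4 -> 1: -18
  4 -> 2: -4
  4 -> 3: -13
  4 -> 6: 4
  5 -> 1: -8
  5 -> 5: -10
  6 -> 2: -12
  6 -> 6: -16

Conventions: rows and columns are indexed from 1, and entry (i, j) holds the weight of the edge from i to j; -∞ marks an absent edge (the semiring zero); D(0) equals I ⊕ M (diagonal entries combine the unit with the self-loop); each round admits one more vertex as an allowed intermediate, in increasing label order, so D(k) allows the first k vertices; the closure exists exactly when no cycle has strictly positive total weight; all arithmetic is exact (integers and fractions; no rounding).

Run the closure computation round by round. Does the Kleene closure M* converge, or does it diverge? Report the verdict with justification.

D(0):
  [0, -∞, -∞, -∞, -∞, -14]
  [-∞, 0, -4, -∞, -∞, -∞]
  [-∞, -∞, 0, -∞, 3, -∞]
  [-18, -4, -13, 0, -∞, 4]
  [-8, -∞, -∞, -∞, 0, -∞]
  [-∞, -12, -∞, -∞, -∞, 0]
D(1):
  [0, -∞, -∞, -∞, -∞, -14]
  [-∞, 0, -4, -∞, -∞, -∞]
  [-∞, -∞, 0, -∞, 3, -∞]
  [-18, -4, -13, 0, -∞, 4]
  [-8, -∞, -∞, -∞, 0, -22]
  [-∞, -12, -∞, -∞, -∞, 0]
D(2):
  [0, -∞, -∞, -∞, -∞, -14]
  [-∞, 0, -4, -∞, -∞, -∞]
  [-∞, -∞, 0, -∞, 3, -∞]
  [-18, -4, -8, 0, -∞, 4]
  [-8, -∞, -∞, -∞, 0, -22]
  [-∞, -12, -16, -∞, -∞, 0]
D(3):
  [0, -∞, -∞, -∞, -∞, -14]
  [-∞, 0, -4, -∞, -1, -∞]
  [-∞, -∞, 0, -∞, 3, -∞]
  [-18, -4, -8, 0, -5, 4]
  [-8, -∞, -∞, -∞, 0, -22]
  [-∞, -12, -16, -∞, -13, 0]
D(4):
  [0, -∞, -∞, -∞, -∞, -14]
  [-∞, 0, -4, -∞, -1, -∞]
  [-∞, -∞, 0, -∞, 3, -∞]
  [-18, -4, -8, 0, -5, 4]
  [-8, -∞, -∞, -∞, 0, -22]
  [-∞, -12, -16, -∞, -13, 0]
D(5):
  [0, -∞, -∞, -∞, -∞, -14]
  [-9, 0, -4, -∞, -1, -23]
  [-5, -∞, 0, -∞, 3, -19]
  [-13, -4, -8, 0, -5, 4]
  [-8, -∞, -∞, -∞, 0, -22]
  [-21, -12, -16, -∞, -13, 0]
D(6):
  [0, -26, -30, -∞, -27, -14]
  [-9, 0, -4, -∞, -1, -23]
  [-5, -31, 0, -∞, 3, -19]
  [-13, -4, -8, 0, -5, 4]
  [-8, -34, -38, -∞, 0, -22]
  [-21, -12, -16, -∞, -13, 0]
Key observation: every diagonal entry stays at the unit through all rounds, so no improving cycle exists.
Answer: CONVERGES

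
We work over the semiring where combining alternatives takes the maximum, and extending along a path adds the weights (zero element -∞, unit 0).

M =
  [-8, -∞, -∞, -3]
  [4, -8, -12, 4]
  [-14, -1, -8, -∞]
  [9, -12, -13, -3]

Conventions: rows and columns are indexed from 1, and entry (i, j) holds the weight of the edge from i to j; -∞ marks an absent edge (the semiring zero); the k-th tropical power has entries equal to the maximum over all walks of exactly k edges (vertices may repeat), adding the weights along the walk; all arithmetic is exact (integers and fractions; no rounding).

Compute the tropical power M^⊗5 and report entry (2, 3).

M^⊗2:
  [6, -15, -16, -6]
  [13, -8, -9, 1]
  [3, -9, -13, 3]
  [6, -14, -16, 6]
M^⊗3:
  [3, -17, -19, 3]
  [10, -10, -12, 10]
  [12, -9, -10, 0]
  [15, -6, -7, 3]
M^⊗4:
  [12, -9, -10, 0]
  [19, -2, -3, 7]
  [9, -11, -13, 9]
  [12, -8, -10, 12]
M^⊗5:
  [9, -11, -13, 9]
  [16, -4, -6, 16]
  [18, -3, -4, 6]
  [21, 0, -1, 9]
Key observation: the optimum is the walk 2->1->4->1->4->3, with weight 4 + (-3) + 9 + (-3) + (-13) = -6.
Optimal value attained by: walk 2->1->4->1->4->3.
Answer: (M^⊗5)[2][3] = -6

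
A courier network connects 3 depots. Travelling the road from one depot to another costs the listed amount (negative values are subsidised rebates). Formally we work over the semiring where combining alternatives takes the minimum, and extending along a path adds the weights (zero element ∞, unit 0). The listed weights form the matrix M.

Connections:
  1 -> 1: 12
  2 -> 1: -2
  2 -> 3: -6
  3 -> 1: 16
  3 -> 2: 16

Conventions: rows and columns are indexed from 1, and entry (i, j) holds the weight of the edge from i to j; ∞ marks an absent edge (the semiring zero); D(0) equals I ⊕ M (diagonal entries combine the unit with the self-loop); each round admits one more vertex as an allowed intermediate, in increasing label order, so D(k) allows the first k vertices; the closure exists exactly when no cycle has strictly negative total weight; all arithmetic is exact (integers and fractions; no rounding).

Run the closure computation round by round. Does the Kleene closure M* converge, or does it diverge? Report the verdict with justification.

D(0):
  [0, ∞, ∞]
  [-2, 0, -6]
  [16, 16, 0]
D(1):
  [0, ∞, ∞]
  [-2, 0, -6]
  [16, 16, 0]
D(2):
  [0, ∞, ∞]
  [-2, 0, -6]
  [14, 16, 0]
D(3):
  [0, ∞, ∞]
  [-2, 0, -6]
  [14, 16, 0]
Key observation: every diagonal entry stays at the unit through all rounds, so no improving cycle exists.
Answer: CONVERGES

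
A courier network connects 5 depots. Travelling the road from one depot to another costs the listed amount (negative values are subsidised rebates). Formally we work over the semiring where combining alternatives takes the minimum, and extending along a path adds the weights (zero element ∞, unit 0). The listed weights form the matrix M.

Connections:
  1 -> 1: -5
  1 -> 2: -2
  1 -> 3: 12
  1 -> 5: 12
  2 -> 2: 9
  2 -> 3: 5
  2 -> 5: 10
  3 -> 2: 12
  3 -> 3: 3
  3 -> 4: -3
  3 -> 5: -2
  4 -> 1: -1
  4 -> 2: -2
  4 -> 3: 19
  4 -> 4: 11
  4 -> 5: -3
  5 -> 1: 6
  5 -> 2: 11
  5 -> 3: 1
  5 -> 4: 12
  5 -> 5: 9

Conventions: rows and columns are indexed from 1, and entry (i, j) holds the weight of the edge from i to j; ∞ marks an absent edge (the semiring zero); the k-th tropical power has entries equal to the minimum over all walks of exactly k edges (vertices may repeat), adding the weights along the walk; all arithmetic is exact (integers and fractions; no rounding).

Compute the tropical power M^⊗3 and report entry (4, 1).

M^⊗2:
  [-10, -7, 3, 9, 7]
  [16, 17, 8, 2, 3]
  [-4, -5, -1, 0, -6]
  [-6, -3, -2, 9, 6]
  [1, 4, 4, -2, -1]
M^⊗3:
  [-15, -12, -2, 0, 1]
  [1, 0, 4, 5, -1]
  [-9, -6, -5, -4, -3]
  [-11, -8, 1, -5, -4]
  [-4, -4, 0, 1, -5]
Key observation: the optimum is the walk 4->1->1->1, with weight (-1) + (-5) + (-5) = -11.
Optimal value attained by: walk 4->1->1->1.
Answer: (M^⊗3)[4][1] = -11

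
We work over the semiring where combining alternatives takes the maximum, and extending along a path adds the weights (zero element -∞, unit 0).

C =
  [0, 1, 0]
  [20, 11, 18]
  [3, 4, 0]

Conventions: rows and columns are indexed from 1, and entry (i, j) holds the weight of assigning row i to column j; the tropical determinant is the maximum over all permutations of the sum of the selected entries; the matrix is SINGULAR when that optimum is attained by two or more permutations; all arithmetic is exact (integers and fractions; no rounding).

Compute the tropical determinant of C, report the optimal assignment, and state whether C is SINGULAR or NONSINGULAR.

σ = (1, 2, 3): 0 + 11 + 0 = 11
σ = (1, 3, 2): 0 + 18 + 4 = 22
σ = (2, 1, 3): 1 + 20 + 0 = 21
σ = (2, 3, 1): 1 + 18 + 3 = 22
σ = (3, 1, 2): 0 + 20 + 4 = 24
σ = (3, 2, 1): 0 + 11 + 3 = 14
Optimal value attained by: σ = (3, 1, 2).
Answer: det⊕(C) = 24; verdict: NONSINGULAR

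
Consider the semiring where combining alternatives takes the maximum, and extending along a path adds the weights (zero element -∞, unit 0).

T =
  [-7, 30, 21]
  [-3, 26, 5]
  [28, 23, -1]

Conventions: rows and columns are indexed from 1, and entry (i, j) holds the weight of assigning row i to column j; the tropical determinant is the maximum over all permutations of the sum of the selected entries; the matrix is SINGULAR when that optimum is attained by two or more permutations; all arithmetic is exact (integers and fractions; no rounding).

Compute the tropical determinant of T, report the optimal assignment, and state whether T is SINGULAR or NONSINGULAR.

σ = (1, 2, 3): (-7) + 26 + (-1) = 18
σ = (1, 3, 2): (-7) + 5 + 23 = 21
σ = (2, 1, 3): 30 + (-3) + (-1) = 26
σ = (2, 3, 1): 30 + 5 + 28 = 63
σ = (3, 1, 2): 21 + (-3) + 23 = 41
σ = (3, 2, 1): 21 + 26 + 28 = 75
Optimal value attained by: σ = (3, 2, 1).
Answer: det⊕(T) = 75; verdict: NONSINGULAR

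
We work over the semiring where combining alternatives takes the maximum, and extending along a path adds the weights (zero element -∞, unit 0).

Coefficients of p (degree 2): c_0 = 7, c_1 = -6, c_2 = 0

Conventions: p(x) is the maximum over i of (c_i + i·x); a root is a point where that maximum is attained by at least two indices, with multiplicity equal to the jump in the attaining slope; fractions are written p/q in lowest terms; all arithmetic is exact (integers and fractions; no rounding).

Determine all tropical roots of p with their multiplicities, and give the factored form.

hull edge (i=0, c=7) to (i=2, c=0): slope -7/2, span 2
Factored form: p(x) = 0 ⊗ (x ⊕ 7/2) ⊗ (x ⊕ 7/2)
Answer: roots = 7/2 (mult 2)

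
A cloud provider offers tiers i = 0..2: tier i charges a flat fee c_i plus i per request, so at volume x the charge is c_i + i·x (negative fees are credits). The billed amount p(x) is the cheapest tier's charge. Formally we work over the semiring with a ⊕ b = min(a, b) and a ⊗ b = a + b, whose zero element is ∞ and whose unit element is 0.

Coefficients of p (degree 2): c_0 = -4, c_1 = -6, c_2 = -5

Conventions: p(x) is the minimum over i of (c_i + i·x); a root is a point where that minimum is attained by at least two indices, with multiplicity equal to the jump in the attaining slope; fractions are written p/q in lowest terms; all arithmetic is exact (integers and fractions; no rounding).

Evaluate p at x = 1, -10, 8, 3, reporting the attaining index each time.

p(1) = min(-4+0·1=-4, -6+1·1=-5, -5+2·1=-3) = -5 (attained by i=1)
p(-10) = min(-4+0·(-10)=-4, -6+1·(-10)=-16, -5+2·(-10)=-25) = -25 (attained by i=2)
p(8) = min(-4+0·8=-4, -6+1·8=2, -5+2·8=11) = -4 (attained by i=0)
p(3) = min(-4+0·3=-4, -6+1·3=-3, -5+2·3=1) = -4 (attained by i=0)
Answer: p(1) = -5; p(-10) = -25; p(8) = -4; p(3) = -4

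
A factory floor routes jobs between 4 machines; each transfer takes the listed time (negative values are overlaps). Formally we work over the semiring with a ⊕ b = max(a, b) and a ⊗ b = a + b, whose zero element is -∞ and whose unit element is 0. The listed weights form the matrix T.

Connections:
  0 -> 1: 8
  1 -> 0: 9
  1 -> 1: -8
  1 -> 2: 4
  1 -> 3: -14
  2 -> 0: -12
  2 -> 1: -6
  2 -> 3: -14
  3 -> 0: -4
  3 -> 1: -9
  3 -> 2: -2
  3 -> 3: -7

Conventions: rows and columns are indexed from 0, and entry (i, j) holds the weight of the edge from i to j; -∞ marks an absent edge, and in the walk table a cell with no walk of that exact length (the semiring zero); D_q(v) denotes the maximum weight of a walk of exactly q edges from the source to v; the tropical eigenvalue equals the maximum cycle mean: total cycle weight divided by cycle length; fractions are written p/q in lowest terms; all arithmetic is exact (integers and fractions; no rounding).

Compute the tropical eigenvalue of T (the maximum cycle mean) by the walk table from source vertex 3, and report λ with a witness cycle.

q=0: [-∞, -∞, -∞, 0]
q=1: [-4, -9, -2, -7]
q=2: [0, 4, -5, -14]
q=3: [13, 8, 8, -10]
q=4: [17, 21, 12, -6]
Optimal cycle mean attained by: cycle 0->1->0, total 8 + 9, length 2.
Answer: λ = 17/2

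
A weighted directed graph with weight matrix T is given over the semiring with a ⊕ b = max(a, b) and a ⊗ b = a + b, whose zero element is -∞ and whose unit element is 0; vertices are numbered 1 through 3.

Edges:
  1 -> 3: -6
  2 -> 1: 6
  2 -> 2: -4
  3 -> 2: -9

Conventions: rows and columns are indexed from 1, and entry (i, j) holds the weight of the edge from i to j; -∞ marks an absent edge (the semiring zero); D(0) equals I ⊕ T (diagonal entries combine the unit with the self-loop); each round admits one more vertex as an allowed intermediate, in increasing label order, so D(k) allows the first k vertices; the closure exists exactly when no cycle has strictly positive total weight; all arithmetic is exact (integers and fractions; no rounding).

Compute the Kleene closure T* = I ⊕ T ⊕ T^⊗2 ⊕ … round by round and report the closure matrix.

D(0):
  [0, -∞, -6]
  [6, 0, -∞]
  [-∞, -9, 0]
D(1):
  [0, -∞, -6]
  [6, 0, 0]
  [-∞, -9, 0]
D(2):
  [0, -∞, -6]
  [6, 0, 0]
  [-3, -9, 0]
D(3):
  [0, -15, -6]
  [6, 0, 0]
  [-3, -9, 0]
Answer: T* = [[0, -15, -6], [6, 0, 0], [-3, -9, 0]]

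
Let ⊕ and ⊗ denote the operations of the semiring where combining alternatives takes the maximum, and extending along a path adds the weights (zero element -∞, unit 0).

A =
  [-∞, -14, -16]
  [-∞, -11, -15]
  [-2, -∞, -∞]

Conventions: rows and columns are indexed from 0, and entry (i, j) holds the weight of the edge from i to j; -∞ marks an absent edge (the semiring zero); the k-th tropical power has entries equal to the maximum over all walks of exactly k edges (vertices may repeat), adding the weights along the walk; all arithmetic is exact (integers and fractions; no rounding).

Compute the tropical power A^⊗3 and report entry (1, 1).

A^⊗2:
  [-18, -25, -29]
  [-17, -22, -26]
  [-∞, -16, -18]
A^⊗3:
  [-31, -32, -34]
  [-28, -31, -33]
  [-20, -27, -31]
Key observation: the optimum is the walk 1->2->0->1, with weight (-15) + (-2) + (-14) = -31.
Optimal value attained by: walk 1->2->0->1.
Answer: (A^⊗3)[1][1] = -31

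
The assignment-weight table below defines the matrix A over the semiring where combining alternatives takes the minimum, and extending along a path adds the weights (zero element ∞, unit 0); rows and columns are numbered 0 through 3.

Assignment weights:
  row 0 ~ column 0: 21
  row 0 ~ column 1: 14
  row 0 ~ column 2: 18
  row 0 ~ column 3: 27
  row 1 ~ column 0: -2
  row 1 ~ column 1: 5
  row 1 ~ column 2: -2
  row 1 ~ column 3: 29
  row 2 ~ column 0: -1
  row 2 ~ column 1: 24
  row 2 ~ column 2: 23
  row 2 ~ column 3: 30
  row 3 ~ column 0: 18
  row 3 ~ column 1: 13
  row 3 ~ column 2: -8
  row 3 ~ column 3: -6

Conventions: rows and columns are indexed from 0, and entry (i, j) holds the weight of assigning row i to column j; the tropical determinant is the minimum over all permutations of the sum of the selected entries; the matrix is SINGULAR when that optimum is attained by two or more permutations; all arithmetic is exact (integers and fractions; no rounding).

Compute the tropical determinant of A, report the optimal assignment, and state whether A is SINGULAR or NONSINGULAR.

σ = (0, 1, 2, 3): 21 + 5 + 23 + (-6) = 43
σ = (0, 1, 3, 2): 21 + 5 + 30 + (-8) = 48
σ = (0, 2, 1, 3): 21 + (-2) + 24 + (-6) = 37
σ = (0, 2, 3, 1): 21 + (-2) + 30 + 13 = 62
σ = (0, 3, 1, 2): 21 + 29 + 24 + (-8) = 66
σ = (0, 3, 2, 1): 21 + 29 + 23 + 13 = 86
σ = (1, 0, 2, 3): 14 + (-2) + 23 + (-6) = 29
σ = (1, 0, 3, 2): 14 + (-2) + 30 + (-8) = 34
σ = (1, 2, 0, 3): 14 + (-2) + (-1) + (-6) = 5
σ = (1, 2, 3, 0): 14 + (-2) + 30 + 18 = 60
σ = (1, 3, 0, 2): 14 + 29 + (-1) + (-8) = 34
σ = (1, 3, 2, 0): 14 + 29 + 23 + 18 = 84
σ = (2, 0, 1, 3): 18 + (-2) + 24 + (-6) = 34
σ = (2, 0, 3, 1): 18 + (-2) + 30 + 13 = 59
σ = (2, 1, 0, 3): 18 + 5 + (-1) + (-6) = 16
σ = (2, 1, 3, 0): 18 + 5 + 30 + 18 = 71
σ = (2, 3, 0, 1): 18 + 29 + (-1) + 13 = 59
σ = (2, 3, 1, 0): 18 + 29 + 24 + 18 = 89
σ = (3, 0, 1, 2): 27 + (-2) + 24 + (-8) = 41
σ = (3, 0, 2, 1): 27 + (-2) + 23 + 13 = 61
σ = (3, 1, 0, 2): 27 + 5 + (-1) + (-8) = 23
σ = (3, 1, 2, 0): 27 + 5 + 23 + 18 = 73
σ = (3, 2, 0, 1): 27 + (-2) + (-1) + 13 = 37
σ = (3, 2, 1, 0): 27 + (-2) + 24 + 18 = 67
Optimal value attained by: σ = (1, 2, 0, 3).
Answer: det⊕(A) = 5; verdict: NONSINGULAR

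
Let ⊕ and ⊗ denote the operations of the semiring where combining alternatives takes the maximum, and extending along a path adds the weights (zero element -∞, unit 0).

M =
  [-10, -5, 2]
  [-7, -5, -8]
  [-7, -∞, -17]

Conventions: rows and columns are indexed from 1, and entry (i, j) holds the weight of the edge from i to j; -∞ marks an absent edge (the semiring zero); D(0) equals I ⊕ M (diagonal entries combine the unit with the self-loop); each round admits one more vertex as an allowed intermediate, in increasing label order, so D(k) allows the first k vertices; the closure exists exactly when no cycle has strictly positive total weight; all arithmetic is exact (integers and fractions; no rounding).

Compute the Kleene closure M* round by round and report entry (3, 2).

D(0):
  [0, -5, 2]
  [-7, 0, -8]
  [-7, -∞, 0]
D(1):
  [0, -5, 2]
  [-7, 0, -5]
  [-7, -12, 0]
D(2):
  [0, -5, 2]
  [-7, 0, -5]
  [-7, -12, 0]
D(3):
  [0, -5, 2]
  [-7, 0, -5]
  [-7, -12, 0]
Answer: M*[3][2] = -12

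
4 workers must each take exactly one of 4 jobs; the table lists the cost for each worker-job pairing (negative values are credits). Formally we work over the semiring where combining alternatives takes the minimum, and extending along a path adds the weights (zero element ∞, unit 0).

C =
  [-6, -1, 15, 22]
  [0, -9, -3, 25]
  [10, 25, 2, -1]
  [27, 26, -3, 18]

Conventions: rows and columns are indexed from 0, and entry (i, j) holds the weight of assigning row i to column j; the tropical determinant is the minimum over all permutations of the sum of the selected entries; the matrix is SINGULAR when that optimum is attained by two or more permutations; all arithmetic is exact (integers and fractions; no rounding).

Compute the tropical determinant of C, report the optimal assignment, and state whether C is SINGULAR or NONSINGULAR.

σ = (0, 1, 2, 3): (-6) + (-9) + 2 + 18 = 5
σ = (0, 1, 3, 2): (-6) + (-9) + (-1) + (-3) = -19
σ = (0, 2, 1, 3): (-6) + (-3) + 25 + 18 = 34
σ = (0, 2, 3, 1): (-6) + (-3) + (-1) + 26 = 16
σ = (0, 3, 1, 2): (-6) + 25 + 25 + (-3) = 41
σ = (0, 3, 2, 1): (-6) + 25 + 2 + 26 = 47
σ = (1, 0, 2, 3): (-1) + 0 + 2 + 18 = 19
σ = (1, 0, 3, 2): (-1) + 0 + (-1) + (-3) = -5
σ = (1, 2, 0, 3): (-1) + (-3) + 10 + 18 = 24
σ = (1, 2, 3, 0): (-1) + (-3) + (-1) + 27 = 22
σ = (1, 3, 0, 2): (-1) + 25 + 10 + (-3) = 31
σ = (1, 3, 2, 0): (-1) + 25 + 2 + 27 = 53
σ = (2, 0, 1, 3): 15 + 0 + 25 + 18 = 58
σ = (2, 0, 3, 1): 15 + 0 + (-1) + 26 = 40
σ = (2, 1, 0, 3): 15 + (-9) + 10 + 18 = 34
σ = (2, 1, 3, 0): 15 + (-9) + (-1) + 27 = 32
σ = (2, 3, 0, 1): 15 + 25 + 10 + 26 = 76
σ = (2, 3, 1, 0): 15 + 25 + 25 + 27 = 92
σ = (3, 0, 1, 2): 22 + 0 + 25 + (-3) = 44
σ = (3, 0, 2, 1): 22 + 0 + 2 + 26 = 50
σ = (3, 1, 0, 2): 22 + (-9) + 10 + (-3) = 20
σ = (3, 1, 2, 0): 22 + (-9) + 2 + 27 = 42
σ = (3, 2, 0, 1): 22 + (-3) + 10 + 26 = 55
σ = (3, 2, 1, 0): 22 + (-3) + 25 + 27 = 71
Optimal value attained by: σ = (0, 1, 3, 2).
Answer: det⊕(C) = -19; verdict: NONSINGULAR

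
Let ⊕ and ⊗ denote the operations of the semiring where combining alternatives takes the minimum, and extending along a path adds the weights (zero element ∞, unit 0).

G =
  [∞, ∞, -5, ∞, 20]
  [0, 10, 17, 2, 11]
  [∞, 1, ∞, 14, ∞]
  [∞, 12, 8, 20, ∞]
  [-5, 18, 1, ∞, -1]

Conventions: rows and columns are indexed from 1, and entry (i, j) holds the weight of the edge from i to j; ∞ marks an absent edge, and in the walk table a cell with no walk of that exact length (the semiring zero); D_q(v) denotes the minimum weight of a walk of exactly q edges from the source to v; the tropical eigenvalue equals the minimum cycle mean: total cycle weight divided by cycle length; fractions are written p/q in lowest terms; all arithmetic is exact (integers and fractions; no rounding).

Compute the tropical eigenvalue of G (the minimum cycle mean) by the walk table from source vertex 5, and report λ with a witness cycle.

q=0: [∞, ∞, ∞, ∞, 0]
q=1: [-5, 18, 1, ∞, -1]
q=2: [-6, 2, -10, 15, -2]
q=3: [-7, -9, -11, 4, -3]
q=4: [-9, -10, -12, -7, -4]
q=5: [-10, -11, -14, -8, -5]
Optimal cycle mean attained by: cycle 1->3->2->1, total (-5) + 1 + 0, length 3.
Answer: λ = -4/3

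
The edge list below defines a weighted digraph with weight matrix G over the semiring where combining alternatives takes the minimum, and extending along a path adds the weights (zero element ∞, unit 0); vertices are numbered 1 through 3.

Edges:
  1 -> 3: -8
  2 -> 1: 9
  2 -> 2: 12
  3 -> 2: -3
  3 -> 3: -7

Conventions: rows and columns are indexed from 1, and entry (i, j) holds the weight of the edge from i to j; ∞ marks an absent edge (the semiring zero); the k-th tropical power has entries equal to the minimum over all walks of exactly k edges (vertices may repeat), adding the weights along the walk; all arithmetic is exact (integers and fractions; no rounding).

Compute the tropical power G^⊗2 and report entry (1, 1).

G^⊗2:
  [∞, -11, -15]
  [21, 24, 1]
  [6, -10, -14]
Key observation: no walk of exactly 2 edges connects these vertices, so the entry is the semiring zero.
Answer: (G^⊗2)[1][1] = ∞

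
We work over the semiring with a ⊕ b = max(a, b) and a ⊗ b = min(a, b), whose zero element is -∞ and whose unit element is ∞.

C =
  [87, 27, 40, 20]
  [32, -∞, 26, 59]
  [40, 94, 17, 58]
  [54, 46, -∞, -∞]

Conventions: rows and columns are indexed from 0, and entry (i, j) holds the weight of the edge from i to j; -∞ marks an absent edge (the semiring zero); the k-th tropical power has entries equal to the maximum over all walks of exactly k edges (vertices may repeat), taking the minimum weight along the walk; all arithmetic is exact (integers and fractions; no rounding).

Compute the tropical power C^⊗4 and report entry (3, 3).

C^⊗2:
  [87, 40, 40, 40]
  [54, 46, 32, 26]
  [54, 46, 40, 59]
  [54, 27, 40, 46]
C^⊗3:
  [87, 40, 40, 40]
  [54, 32, 40, 46]
  [54, 46, 40, 46]
  [54, 46, 40, 40]
C^⊗4:
  [87, 40, 40, 40]
  [54, 46, 40, 40]
  [54, 46, 40, 46]
  [54, 40, 40, 46]
Key observation: the optimum is the walk 3->1->3->1->3, with weight 46 min 59 min 46 min 59 = 46.
Optimal value attained by: walk 3->1->3->1->3.
Answer: (C^⊗4)[3][3] = 46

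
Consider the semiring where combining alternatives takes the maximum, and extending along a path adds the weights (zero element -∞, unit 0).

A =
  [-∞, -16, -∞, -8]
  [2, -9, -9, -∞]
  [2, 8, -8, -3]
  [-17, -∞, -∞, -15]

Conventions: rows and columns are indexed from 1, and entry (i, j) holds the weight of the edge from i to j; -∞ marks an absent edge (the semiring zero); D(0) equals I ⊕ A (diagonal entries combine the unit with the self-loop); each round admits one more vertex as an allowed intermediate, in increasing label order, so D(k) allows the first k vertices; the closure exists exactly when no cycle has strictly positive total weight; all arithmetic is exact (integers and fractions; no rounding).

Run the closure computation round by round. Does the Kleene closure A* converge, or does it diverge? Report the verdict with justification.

D(0):
  [0, -16, -∞, -8]
  [2, 0, -9, -∞]
  [2, 8, 0, -3]
  [-17, -∞, -∞, 0]
D(1):
  [0, -16, -∞, -8]
  [2, 0, -9, -6]
  [2, 8, 0, -3]
  [-17, -33, -∞, 0]
D(2):
  [0, -16, -25, -8]
  [2, 0, -9, -6]
  [10, 8, 0, 2]
  [-17, -33, -42, 0]
D(3):
  [0, -16, -25, -8]
  [2, 0, -9, -6]
  [10, 8, 0, 2]
  [-17, -33, -42, 0]
D(4):
  [0, -16, -25, -8]
  [2, 0, -9, -6]
  [10, 8, 0, 2]
  [-17, -33, -42, 0]
Key observation: every diagonal entry stays at the unit through all rounds, so no improving cycle exists.
Answer: CONVERGES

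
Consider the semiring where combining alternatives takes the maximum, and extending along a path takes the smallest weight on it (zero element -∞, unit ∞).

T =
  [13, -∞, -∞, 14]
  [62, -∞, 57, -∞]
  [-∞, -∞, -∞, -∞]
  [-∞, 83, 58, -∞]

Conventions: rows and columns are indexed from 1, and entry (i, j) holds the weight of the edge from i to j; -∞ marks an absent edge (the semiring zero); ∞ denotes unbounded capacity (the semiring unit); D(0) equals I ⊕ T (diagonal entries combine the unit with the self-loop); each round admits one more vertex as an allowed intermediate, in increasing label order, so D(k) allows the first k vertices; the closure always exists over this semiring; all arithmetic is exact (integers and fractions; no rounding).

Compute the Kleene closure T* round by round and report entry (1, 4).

D(0):
  [∞, -∞, -∞, 14]
  [62, ∞, 57, -∞]
  [-∞, -∞, ∞, -∞]
  [-∞, 83, 58, ∞]
D(1):
  [∞, -∞, -∞, 14]
  [62, ∞, 57, 14]
  [-∞, -∞, ∞, -∞]
  [-∞, 83, 58, ∞]
D(2):
  [∞, -∞, -∞, 14]
  [62, ∞, 57, 14]
  [-∞, -∞, ∞, -∞]
  [62, 83, 58, ∞]
D(3):
  [∞, -∞, -∞, 14]
  [62, ∞, 57, 14]
  [-∞, -∞, ∞, -∞]
  [62, 83, 58, ∞]
D(4):
  [∞, 14, 14, 14]
  [62, ∞, 57, 14]
  [-∞, -∞, ∞, -∞]
  [62, 83, 58, ∞]
Answer: T*[1][4] = 14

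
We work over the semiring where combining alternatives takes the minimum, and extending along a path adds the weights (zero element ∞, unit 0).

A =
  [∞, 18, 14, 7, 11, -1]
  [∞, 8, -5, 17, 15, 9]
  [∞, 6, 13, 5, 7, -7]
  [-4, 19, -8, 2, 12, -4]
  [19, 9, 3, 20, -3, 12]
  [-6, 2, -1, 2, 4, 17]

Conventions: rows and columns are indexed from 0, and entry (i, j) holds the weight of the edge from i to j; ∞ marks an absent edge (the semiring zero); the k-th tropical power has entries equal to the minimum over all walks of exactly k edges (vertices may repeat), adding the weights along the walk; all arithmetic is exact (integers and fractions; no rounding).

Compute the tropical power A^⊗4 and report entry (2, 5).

A^⊗2:
  [-7, 1, -2, 1, 3, 3]
  [3, 1, 3, 0, 2, -12]
  [-13, -5, -8, -5, -3, 1]
  [-10, -2, -6, -3, -1, -15]
  [6, 6, 0, 8, -6, -4]
  [-2, 5, -6, 1, 1, -8]
A^⊗3:
  [-3, 4, -7, 0, 0, -9]
  [-18, -10, -13, -10, -8, -4]
  [-9, -2, -13, -6, -6, -15]
  [-21, -13, -16, -13, -11, -13]
  [-10, -2, -5, -2, -9, -7]
  [-14, -6, -9, -6, -4, -13]
A^⊗4:
  [-15, -7, -10, -7, -5, -14]
  [-14, -7, -18, -11, -11, -20]
  [-21, -13, -16, -13, -11, -20]
  [-19, -11, -21, -14, -14, -23]
  [-13, -5, -10, -5, -12, -12]
  [-19, -11, -14, -11, -9, -16]
Key observation: the optimum is the walk 2->5->3->2->5, with weight (-7) + 2 + (-8) + (-7) = -20.
Optimal value attained by: walk 2->5->3->2->5.
Answer: (A^⊗4)[2][5] = -20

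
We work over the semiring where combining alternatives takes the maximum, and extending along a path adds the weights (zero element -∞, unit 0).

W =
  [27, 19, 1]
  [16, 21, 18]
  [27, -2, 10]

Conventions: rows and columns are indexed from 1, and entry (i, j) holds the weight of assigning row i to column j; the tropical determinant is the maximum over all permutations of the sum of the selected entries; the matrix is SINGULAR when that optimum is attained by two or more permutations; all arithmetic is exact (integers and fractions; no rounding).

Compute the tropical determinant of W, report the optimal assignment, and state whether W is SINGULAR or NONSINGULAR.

σ = (1, 2, 3): 27 + 21 + 10 = 58
σ = (1, 3, 2): 27 + 18 + (-2) = 43
σ = (2, 1, 3): 19 + 16 + 10 = 45
σ = (2, 3, 1): 19 + 18 + 27 = 64
σ = (3, 1, 2): 1 + 16 + (-2) = 15
σ = (3, 2, 1): 1 + 21 + 27 = 49
Optimal value attained by: σ = (2, 3, 1).
Answer: det⊕(W) = 64; verdict: NONSINGULAR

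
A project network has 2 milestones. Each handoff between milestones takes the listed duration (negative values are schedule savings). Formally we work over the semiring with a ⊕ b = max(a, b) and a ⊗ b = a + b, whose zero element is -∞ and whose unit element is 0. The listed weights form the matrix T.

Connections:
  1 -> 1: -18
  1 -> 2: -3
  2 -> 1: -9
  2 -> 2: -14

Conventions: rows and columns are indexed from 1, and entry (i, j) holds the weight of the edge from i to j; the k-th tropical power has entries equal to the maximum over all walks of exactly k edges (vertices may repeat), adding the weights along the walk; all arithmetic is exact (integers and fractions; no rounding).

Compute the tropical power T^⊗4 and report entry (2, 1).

T^⊗2:
  [-12, -17]
  [-23, -12]
T^⊗3:
  [-26, -15]
  [-21, -26]
T^⊗4:
  [-24, -29]
  [-35, -24]
Key observation: the optimum is the walk 2->1->2->2->1, with weight (-9) + (-3) + (-14) + (-9) = -35.
Optimal value attained by: walk 2->1->2->2->1.
Answer: (T^⊗4)[2][1] = -35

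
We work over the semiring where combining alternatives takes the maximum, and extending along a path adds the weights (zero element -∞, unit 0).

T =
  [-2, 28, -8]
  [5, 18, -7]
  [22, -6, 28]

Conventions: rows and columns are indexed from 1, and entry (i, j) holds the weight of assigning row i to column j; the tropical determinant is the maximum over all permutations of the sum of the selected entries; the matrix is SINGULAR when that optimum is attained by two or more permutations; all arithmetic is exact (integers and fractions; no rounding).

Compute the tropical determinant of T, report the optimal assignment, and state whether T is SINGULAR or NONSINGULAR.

σ = (1, 2, 3): (-2) + 18 + 28 = 44
σ = (1, 3, 2): (-2) + (-7) + (-6) = -15
σ = (2, 1, 3): 28 + 5 + 28 = 61
σ = (2, 3, 1): 28 + (-7) + 22 = 43
σ = (3, 1, 2): (-8) + 5 + (-6) = -9
σ = (3, 2, 1): (-8) + 18 + 22 = 32
Optimal value attained by: σ = (2, 1, 3).
Answer: det⊕(T) = 61; verdict: NONSINGULAR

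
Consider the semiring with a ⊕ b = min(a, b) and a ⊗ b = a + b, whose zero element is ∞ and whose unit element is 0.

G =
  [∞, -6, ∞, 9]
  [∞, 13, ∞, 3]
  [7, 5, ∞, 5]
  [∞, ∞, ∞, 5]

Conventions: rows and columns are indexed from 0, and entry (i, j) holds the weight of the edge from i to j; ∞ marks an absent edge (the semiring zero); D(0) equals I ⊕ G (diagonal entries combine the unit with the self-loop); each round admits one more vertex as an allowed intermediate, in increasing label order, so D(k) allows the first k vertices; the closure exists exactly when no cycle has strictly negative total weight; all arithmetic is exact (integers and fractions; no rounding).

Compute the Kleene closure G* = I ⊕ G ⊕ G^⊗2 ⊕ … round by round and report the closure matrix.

D(0):
  [0, -6, ∞, 9]
  [∞, 0, ∞, 3]
  [7, 5, 0, 5]
  [∞, ∞, ∞, 0]
D(1):
  [0, -6, ∞, 9]
  [∞, 0, ∞, 3]
  [7, 1, 0, 5]
  [∞, ∞, ∞, 0]
D(2):
  [0, -6, ∞, -3]
  [∞, 0, ∞, 3]
  [7, 1, 0, 4]
  [∞, ∞, ∞, 0]
D(3):
  [0, -6, ∞, -3]
  [∞, 0, ∞, 3]
  [7, 1, 0, 4]
  [∞, ∞, ∞, 0]
D(4):
  [0, -6, ∞, -3]
  [∞, 0, ∞, 3]
  [7, 1, 0, 4]
  [∞, ∞, ∞, 0]
Answer: G* = [[0, -6, ∞, -3], [∞, 0, ∞, 3], [7, 1, 0, 4], [∞, ∞, ∞, 0]]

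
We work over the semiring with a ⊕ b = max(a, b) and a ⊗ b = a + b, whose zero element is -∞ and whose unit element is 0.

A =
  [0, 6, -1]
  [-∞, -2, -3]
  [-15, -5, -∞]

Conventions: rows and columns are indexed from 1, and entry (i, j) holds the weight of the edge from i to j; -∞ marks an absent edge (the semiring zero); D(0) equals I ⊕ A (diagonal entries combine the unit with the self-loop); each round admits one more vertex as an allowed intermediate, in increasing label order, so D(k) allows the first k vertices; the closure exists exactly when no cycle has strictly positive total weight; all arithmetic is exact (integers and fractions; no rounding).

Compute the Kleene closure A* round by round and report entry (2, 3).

D(0):
  [0, 6, -1]
  [-∞, 0, -3]
  [-15, -5, 0]
D(1):
  [0, 6, -1]
  [-∞, 0, -3]
  [-15, -5, 0]
D(2):
  [0, 6, 3]
  [-∞, 0, -3]
  [-15, -5, 0]
D(3):
  [0, 6, 3]
  [-18, 0, -3]
  [-15, -5, 0]
Answer: A*[2][3] = -3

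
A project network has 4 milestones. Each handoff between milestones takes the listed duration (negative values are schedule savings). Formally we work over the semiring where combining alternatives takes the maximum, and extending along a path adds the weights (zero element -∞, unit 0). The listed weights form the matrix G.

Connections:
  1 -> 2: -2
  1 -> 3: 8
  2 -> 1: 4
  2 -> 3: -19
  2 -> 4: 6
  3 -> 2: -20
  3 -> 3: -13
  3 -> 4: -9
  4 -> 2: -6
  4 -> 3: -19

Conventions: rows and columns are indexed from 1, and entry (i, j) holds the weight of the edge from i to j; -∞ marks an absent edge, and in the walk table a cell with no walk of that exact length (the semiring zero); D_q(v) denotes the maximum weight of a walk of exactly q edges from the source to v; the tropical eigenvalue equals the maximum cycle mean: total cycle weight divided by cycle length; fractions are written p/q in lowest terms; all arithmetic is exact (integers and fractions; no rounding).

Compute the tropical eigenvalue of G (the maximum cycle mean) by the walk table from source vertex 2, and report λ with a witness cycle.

q=0: [-∞, 0, -∞, -∞]
q=1: [4, -∞, -19, 6]
q=2: [-∞, 2, 12, -28]
q=3: [6, -8, -1, 8]
q=4: [-4, 4, 14, -2]
Optimal cycle mean attained by: cycle 1->2->1, total (-2) + 4, length 2.
Answer: λ = 1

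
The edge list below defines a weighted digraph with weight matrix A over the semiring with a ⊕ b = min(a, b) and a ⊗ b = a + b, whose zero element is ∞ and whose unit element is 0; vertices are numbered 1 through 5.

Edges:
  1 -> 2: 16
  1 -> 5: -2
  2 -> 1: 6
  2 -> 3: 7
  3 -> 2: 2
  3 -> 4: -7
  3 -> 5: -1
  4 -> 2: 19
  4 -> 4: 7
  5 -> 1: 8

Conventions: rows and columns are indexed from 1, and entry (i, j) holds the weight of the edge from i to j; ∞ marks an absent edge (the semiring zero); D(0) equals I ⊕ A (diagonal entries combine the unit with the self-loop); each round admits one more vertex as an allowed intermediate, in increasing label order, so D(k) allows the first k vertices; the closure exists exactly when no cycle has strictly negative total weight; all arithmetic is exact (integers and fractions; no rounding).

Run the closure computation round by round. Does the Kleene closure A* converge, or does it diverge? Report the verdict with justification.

D(0):
  [0, 16, ∞, ∞, -2]
  [6, 0, 7, ∞, ∞]
  [∞, 2, 0, -7, -1]
  [∞, 19, ∞, 0, ∞]
  [8, ∞, ∞, ∞, 0]
D(1):
  [0, 16, ∞, ∞, -2]
  [6, 0, 7, ∞, 4]
  [∞, 2, 0, -7, -1]
  [∞, 19, ∞, 0, ∞]
  [8, 24, ∞, ∞, 0]
D(2):
  [0, 16, 23, ∞, -2]
  [6, 0, 7, ∞, 4]
  [8, 2, 0, -7, -1]
  [25, 19, 26, 0, 23]
  [8, 24, 31, ∞, 0]
D(3):
  [0, 16, 23, 16, -2]
  [6, 0, 7, 0, 4]
  [8, 2, 0, -7, -1]
  [25, 19, 26, 0, 23]
  [8, 24, 31, 24, 0]
D(4):
  [0, 16, 23, 16, -2]
  [6, 0, 7, 0, 4]
  [8, 2, 0, -7, -1]
  [25, 19, 26, 0, 23]
  [8, 24, 31, 24, 0]
D(5):
  [0, 16, 23, 16, -2]
  [6, 0, 7, 0, 4]
  [7, 2, 0, -7, -1]
  [25, 19, 26, 0, 23]
  [8, 24, 31, 24, 0]
Key observation: every diagonal entry stays at the unit through all rounds, so no improving cycle exists.
Answer: CONVERGES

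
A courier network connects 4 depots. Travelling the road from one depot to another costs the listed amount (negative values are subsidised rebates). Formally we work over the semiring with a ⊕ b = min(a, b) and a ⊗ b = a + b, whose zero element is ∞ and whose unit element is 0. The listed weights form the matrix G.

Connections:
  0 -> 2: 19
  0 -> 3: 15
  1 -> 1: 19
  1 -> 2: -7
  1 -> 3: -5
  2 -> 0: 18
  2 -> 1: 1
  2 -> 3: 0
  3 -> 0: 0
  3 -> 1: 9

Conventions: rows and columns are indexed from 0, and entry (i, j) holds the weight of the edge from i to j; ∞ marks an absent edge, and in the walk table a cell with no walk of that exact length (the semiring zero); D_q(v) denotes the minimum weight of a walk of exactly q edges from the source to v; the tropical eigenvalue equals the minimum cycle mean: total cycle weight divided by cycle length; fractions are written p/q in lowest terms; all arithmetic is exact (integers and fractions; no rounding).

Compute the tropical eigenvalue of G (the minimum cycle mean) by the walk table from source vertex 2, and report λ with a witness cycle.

q=0: [∞, ∞, 0, ∞]
q=1: [18, 1, ∞, 0]
q=2: [0, 9, -6, -4]
q=3: [-4, -5, 2, -6]
q=4: [-6, 3, -12, -10]
Optimal cycle mean attained by: cycle 1->2->1, total (-7) + 1, length 2.
Answer: λ = -3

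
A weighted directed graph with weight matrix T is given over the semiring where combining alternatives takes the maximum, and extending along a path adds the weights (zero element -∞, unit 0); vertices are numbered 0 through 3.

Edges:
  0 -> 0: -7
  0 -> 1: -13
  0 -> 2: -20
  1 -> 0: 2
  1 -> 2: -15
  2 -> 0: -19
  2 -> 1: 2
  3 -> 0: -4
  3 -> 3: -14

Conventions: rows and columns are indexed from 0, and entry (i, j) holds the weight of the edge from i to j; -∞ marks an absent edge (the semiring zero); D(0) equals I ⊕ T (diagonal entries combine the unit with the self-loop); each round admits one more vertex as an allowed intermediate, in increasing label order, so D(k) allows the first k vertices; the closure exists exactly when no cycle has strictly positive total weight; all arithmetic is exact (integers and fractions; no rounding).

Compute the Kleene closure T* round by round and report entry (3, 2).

D(0):
  [0, -13, -20, -∞]
  [2, 0, -15, -∞]
  [-19, 2, 0, -∞]
  [-4, -∞, -∞, 0]
D(1):
  [0, -13, -20, -∞]
  [2, 0, -15, -∞]
  [-19, 2, 0, -∞]
  [-4, -17, -24, 0]
D(2):
  [0, -13, -20, -∞]
  [2, 0, -15, -∞]
  [4, 2, 0, -∞]
  [-4, -17, -24, 0]
D(3):
  [0, -13, -20, -∞]
  [2, 0, -15, -∞]
  [4, 2, 0, -∞]
  [-4, -17, -24, 0]
D(4):
  [0, -13, -20, -∞]
  [2, 0, -15, -∞]
  [4, 2, 0, -∞]
  [-4, -17, -24, 0]
Answer: T*[3][2] = -24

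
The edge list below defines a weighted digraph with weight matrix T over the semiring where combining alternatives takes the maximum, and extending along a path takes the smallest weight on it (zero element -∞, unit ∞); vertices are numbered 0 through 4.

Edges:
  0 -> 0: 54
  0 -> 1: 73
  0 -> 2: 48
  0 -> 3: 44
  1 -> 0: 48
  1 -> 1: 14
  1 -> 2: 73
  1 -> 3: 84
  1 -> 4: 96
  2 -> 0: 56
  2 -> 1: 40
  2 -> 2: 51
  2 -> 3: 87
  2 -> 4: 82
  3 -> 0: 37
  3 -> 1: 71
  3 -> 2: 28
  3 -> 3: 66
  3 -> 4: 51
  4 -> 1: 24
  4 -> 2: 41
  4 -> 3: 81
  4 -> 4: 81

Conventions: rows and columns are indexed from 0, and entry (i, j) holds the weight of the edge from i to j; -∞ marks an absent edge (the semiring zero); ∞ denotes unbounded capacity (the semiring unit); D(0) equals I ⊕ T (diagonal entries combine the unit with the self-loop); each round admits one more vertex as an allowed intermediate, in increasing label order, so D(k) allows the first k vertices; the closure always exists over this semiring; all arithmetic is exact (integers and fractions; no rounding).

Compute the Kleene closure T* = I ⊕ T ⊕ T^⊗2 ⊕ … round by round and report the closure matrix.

D(0):
  [∞, 73, 48, 44, -∞]
  [48, ∞, 73, 84, 96]
  [56, 40, ∞, 87, 82]
  [37, 71, 28, ∞, 51]
  [-∞, 24, 41, 81, ∞]
D(1):
  [∞, 73, 48, 44, -∞]
  [48, ∞, 73, 84, 96]
  [56, 56, ∞, 87, 82]
  [37, 71, 37, ∞, 51]
  [-∞, 24, 41, 81, ∞]
D(2):
  [∞, 73, 73, 73, 73]
  [48, ∞, 73, 84, 96]
  [56, 56, ∞, 87, 82]
  [48, 71, 71, ∞, 71]
  [24, 24, 41, 81, ∞]
D(3):
  [∞, 73, 73, 73, 73]
  [56, ∞, 73, 84, 96]
  [56, 56, ∞, 87, 82]
  [56, 71, 71, ∞, 71]
  [41, 41, 41, 81, ∞]
D(4):
  [∞, 73, 73, 73, 73]
  [56, ∞, 73, 84, 96]
  [56, 71, ∞, 87, 82]
  [56, 71, 71, ∞, 71]
  [56, 71, 71, 81, ∞]
D(5):
  [∞, 73, 73, 73, 73]
  [56, ∞, 73, 84, 96]
  [56, 71, ∞, 87, 82]
  [56, 71, 71, ∞, 71]
  [56, 71, 71, 81, ∞]
Answer: T* = [[∞, 73, 73, 73, 73], [56, ∞, 73, 84, 96], [56, 71, ∞, 87, 82], [56, 71, 71, ∞, 71], [56, 71, 71, 81, ∞]]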